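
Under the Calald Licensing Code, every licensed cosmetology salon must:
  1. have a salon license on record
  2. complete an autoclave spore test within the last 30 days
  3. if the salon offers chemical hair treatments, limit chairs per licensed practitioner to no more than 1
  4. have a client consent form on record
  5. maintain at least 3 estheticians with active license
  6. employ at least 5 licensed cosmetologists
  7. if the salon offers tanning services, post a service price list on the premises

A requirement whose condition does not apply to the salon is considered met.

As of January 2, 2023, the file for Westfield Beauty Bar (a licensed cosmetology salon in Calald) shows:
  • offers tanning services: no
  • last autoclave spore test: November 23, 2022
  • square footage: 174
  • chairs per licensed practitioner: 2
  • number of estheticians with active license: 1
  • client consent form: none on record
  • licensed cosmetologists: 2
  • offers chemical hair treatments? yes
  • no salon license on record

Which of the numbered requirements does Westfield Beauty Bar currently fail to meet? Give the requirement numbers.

1, 2, 3, 4, 5, 6

1. salon license absent → not met
2. autoclave spore test 40 days ago vs limit 30 → not met
3. condition 'offers chemical hair treatments' holds; chairs per licensed practitioner 2 > 1 → not met
4. client consent form absent → not met
5. estheticians with active license 1 < 3 → not met
6. licensed cosmetologists 2 < 5 → not met
7. condition 'offers tanning services' does not hold → requirement n/a → met
Not met: 1, 2, 3, 4, 5, 6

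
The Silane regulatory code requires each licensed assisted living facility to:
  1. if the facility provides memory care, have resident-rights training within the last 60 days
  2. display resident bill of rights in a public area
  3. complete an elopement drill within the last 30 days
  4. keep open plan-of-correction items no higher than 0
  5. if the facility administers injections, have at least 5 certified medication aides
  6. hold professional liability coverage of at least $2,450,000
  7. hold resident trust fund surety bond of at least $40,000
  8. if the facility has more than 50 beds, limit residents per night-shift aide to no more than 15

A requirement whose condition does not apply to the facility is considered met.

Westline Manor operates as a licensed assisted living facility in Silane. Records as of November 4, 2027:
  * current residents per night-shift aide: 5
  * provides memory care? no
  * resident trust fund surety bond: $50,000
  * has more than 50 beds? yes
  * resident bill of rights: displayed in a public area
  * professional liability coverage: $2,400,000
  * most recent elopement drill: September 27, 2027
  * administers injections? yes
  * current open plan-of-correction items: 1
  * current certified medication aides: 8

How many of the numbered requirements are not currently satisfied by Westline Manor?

1. condition 'provides memory care' does not hold → requirement n/a → met
2. resident bill of rights present → met
3. elopement drill 38 days ago vs limit 30 → not met
4. open plan-of-correction items 1 > 0 → not met
5. condition 'administers injections' holds; certified medication aides 8 ≥ 5 → met
6. professional liability coverage $2,400,000 < $2,450,000 → not met
7. resident trust fund surety bond $50,000 ≥ $40,000 → met
8. condition 'has more than 50 beds' holds; residents per night-shift aide 5 ≤ 15 → met
Not met: 3 of 8

3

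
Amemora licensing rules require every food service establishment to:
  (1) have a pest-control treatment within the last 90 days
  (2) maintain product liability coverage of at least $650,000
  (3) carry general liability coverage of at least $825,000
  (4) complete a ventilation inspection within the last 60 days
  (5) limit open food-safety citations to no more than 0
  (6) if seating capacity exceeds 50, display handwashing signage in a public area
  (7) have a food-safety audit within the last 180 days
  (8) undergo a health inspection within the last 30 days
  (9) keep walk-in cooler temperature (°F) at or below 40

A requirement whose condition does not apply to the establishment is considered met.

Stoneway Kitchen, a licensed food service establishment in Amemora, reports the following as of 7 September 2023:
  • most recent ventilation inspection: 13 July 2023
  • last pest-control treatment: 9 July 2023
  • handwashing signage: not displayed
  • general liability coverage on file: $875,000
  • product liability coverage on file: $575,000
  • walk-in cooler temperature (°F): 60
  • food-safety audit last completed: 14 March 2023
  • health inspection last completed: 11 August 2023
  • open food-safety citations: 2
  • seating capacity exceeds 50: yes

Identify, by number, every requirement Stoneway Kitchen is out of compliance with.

1. pest-control treatment 60 days ago vs limit 90 → met
2. product liability coverage $575,000 < $650,000 → not met
3. general liability coverage $875,000 ≥ $825,000 → met
4. ventilation inspection 56 days ago vs limit 60 → met
5. open food-safety citations 2 > 0 → not met
6. condition 'seating capacity exceeds 50' holds; handwashing signage absent → not met
7. food-safety audit 177 days ago vs limit 180 → met
8. health inspection 27 days ago vs limit 30 → met
9. walk-in cooler temperature (°F) 60 > 40 → not met
Not met: 2, 5, 6, 9

2, 5, 6, 9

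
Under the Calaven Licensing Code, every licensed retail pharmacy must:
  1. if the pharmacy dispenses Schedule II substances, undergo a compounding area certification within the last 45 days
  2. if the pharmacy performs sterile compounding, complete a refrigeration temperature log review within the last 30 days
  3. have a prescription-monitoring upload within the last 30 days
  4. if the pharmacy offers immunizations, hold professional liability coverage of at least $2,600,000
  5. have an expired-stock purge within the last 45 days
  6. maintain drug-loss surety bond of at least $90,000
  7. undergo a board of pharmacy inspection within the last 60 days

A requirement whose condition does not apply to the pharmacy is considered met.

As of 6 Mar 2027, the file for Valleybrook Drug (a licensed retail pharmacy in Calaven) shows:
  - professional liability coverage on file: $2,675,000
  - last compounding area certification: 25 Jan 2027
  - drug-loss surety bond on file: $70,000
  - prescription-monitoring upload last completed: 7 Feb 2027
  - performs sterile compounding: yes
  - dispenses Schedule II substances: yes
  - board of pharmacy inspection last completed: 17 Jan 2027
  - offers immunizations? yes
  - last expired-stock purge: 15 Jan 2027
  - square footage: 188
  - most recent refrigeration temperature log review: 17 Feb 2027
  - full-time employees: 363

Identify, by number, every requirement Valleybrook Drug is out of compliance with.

1. condition 'dispenses Schedule II substances' holds; compounding area certification 40 days ago vs limit 45 → met
2. condition 'performs sterile compounding' holds; refrigeration temperature log review 17 days ago vs limit 30 → met
3. prescription-monitoring upload 27 days ago vs limit 30 → met
4. condition 'offers immunizations' holds; professional liability coverage $2,675,000 ≥ $2,600,000 → met
5. expired-stock purge 50 days ago vs limit 45 → not met
6. drug-loss surety bond $70,000 < $90,000 → not met
7. board of pharmacy inspection 48 days ago vs limit 60 → met
Not met: 5, 6

5, 6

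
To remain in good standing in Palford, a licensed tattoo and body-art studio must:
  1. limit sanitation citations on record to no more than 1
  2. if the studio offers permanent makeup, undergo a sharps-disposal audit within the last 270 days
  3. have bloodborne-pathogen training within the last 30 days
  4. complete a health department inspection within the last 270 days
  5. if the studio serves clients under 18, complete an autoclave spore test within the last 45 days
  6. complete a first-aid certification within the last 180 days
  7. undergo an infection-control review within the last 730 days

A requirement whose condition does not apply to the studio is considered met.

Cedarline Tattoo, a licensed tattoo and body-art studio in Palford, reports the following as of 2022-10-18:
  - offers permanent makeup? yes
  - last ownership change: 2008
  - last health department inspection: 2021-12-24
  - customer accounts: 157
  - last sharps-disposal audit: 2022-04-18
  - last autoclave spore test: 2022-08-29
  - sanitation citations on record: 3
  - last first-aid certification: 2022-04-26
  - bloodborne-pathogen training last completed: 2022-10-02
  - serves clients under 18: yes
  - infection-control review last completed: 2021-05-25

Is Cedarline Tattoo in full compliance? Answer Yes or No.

1. sanitation citations on record 3 > 1 → not met
2. condition 'offers permanent makeup' holds; sharps-disposal audit 183 days ago vs limit 270 → met
3. bloodborne-pathogen training 16 days ago vs limit 30 → met
4. health department inspection 298 days ago vs limit 270 → not met
5. condition 'serves clients under 18' holds; autoclave spore test 50 days ago vs limit 45 → not met
6. first-aid certification 175 days ago vs limit 180 → met
7. infection-control review 511 days ago vs limit 730 → met
Not met: 1, 4, 5

No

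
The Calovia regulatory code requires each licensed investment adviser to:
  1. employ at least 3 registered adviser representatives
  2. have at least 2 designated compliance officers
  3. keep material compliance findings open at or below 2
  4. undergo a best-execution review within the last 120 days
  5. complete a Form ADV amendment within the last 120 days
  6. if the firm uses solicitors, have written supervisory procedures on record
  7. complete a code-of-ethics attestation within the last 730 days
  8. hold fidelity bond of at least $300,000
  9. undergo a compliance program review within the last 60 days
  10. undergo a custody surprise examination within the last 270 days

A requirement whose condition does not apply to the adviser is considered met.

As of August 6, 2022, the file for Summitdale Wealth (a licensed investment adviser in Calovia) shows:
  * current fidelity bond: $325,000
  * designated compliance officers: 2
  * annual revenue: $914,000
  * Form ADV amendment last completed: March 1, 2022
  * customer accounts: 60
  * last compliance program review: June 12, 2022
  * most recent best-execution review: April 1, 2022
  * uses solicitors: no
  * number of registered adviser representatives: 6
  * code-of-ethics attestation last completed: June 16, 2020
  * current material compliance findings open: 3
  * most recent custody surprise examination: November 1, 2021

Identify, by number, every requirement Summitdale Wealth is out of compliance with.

1. registered adviser representatives 6 ≥ 3 → met
2. designated compliance officers 2 ≥ 2 → met
3. material compliance findings open 3 > 2 → not met
4. best-execution review 127 days ago vs limit 120 → not met
5. Form ADV amendment 158 days ago vs limit 120 → not met
6. condition 'uses solicitors' does not hold → requirement n/a → met
7. code-of-ethics attestation 781 days ago vs limit 730 → not met
8. fidelity bond $325,000 ≥ $300,000 → met
9. compliance program review 55 days ago vs limit 60 → met
10. custody surprise examination 278 days ago vs limit 270 → not met
Not met: 3, 4, 5, 7, 10

3, 4, 5, 7, 10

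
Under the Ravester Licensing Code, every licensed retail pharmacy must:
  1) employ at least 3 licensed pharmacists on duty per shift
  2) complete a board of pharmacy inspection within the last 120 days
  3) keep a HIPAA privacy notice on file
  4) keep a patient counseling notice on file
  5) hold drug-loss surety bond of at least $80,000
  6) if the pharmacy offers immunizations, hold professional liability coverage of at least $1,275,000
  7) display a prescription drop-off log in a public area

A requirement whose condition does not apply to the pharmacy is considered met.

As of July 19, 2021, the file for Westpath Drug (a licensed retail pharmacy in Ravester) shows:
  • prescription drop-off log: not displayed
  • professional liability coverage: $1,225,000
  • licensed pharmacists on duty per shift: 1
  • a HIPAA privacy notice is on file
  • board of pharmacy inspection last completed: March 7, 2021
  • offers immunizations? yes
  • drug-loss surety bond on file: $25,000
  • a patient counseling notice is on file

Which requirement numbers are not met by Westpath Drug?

1. licensed pharmacists on duty per shift 1 < 3 → not met
2. board of pharmacy inspection 134 days ago vs limit 120 → not met
3. HIPAA privacy notice present → met
4. patient counseling notice present → met
5. drug-loss surety bond $25,000 < $80,000 → not met
6. condition 'offers immunizations' holds; professional liability coverage $1,225,000 < $1,275,000 → not met
7. prescription drop-off log absent → not met
Not met: 1, 2, 5, 6, 7

1, 2, 5, 6, 7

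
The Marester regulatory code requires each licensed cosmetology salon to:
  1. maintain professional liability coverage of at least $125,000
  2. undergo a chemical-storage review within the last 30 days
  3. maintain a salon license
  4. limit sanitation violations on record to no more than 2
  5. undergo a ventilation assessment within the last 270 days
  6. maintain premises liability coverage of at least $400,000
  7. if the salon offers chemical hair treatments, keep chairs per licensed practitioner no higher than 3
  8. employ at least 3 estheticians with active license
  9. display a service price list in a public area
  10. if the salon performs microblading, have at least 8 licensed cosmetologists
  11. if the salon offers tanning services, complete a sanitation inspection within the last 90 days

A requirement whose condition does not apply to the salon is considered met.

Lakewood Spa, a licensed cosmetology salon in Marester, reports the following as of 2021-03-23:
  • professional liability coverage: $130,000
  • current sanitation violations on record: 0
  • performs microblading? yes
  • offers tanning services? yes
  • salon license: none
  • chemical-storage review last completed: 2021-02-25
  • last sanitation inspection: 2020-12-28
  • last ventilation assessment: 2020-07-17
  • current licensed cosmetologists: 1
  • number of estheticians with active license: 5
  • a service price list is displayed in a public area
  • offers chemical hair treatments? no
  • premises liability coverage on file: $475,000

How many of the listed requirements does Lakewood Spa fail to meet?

2

1. professional liability coverage $130,000 ≥ $125,000 → met
2. chemical-storage review 26 days ago vs limit 30 → met
3. salon license absent → not met
4. sanitation violations on record 0 ≤ 2 → met
5. ventilation assessment 249 days ago vs limit 270 → met
6. premises liability coverage $475,000 ≥ $400,000 → met
7. condition 'offers chemical hair treatments' does not hold → requirement n/a → met
8. estheticians with active license 5 ≥ 3 → met
9. service price list present → met
10. condition 'performs microblading' holds; licensed cosmetologists 1 < 8 → not met
11. condition 'offers tanning services' holds; sanitation inspection 85 days ago vs limit 90 → met
Not met: 2 of 11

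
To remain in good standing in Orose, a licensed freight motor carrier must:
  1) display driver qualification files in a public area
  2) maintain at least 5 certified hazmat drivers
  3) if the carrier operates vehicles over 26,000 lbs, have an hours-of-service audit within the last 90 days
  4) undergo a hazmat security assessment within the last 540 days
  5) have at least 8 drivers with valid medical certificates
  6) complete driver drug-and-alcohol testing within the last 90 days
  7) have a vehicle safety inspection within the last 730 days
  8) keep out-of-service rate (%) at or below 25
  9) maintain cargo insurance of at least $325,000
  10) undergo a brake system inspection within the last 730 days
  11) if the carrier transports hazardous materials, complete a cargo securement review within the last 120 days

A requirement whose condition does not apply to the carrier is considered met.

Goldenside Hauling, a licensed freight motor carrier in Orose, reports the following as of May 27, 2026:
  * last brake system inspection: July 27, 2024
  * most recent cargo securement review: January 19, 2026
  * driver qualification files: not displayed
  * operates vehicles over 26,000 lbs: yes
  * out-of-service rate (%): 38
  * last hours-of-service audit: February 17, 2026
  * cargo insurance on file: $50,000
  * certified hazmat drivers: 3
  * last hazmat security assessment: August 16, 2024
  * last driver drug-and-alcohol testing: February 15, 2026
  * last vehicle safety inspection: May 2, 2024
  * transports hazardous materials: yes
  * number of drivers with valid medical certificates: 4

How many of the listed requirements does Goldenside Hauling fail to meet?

10

1. driver qualification files absent → not met
2. certified hazmat drivers 3 < 5 → not met
3. condition 'operates vehicles over 26,000 lbs' holds; hours-of-service audit 99 days ago vs limit 90 → not met
4. hazmat security assessment 649 days ago vs limit 540 → not met
5. drivers with valid medical certificates 4 < 8 → not met
6. driver drug-and-alcohol testing 101 days ago vs limit 90 → not met
7. vehicle safety inspection 755 days ago vs limit 730 → not met
8. out-of-service rate (%) 38 > 25 → not met
9. cargo insurance $50,000 < $325,000 → not met
10. brake system inspection 669 days ago vs limit 730 → met
11. condition 'transports hazardous materials' holds; cargo securement review 128 days ago vs limit 120 → not met
Not met: 10 of 11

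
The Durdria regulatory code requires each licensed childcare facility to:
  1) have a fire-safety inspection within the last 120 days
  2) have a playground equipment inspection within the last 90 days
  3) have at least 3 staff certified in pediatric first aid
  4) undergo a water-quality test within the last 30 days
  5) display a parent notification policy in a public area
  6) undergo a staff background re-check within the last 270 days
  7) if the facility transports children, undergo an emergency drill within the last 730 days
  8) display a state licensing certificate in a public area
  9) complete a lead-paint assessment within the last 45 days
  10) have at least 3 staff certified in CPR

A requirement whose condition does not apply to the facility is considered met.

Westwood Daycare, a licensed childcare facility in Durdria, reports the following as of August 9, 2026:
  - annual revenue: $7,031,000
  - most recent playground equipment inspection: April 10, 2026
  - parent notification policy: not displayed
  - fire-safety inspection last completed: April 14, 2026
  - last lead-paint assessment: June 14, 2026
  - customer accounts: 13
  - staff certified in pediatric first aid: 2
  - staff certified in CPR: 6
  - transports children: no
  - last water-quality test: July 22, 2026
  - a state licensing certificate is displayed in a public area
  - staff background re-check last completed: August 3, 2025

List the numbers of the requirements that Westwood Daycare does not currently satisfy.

2, 3, 5, 6, 9

1. fire-safety inspection 117 days ago vs limit 120 → met
2. playground equipment inspection 121 days ago vs limit 90 → not met
3. staff certified in pediatric first aid 2 < 3 → not met
4. water-quality test 18 days ago vs limit 30 → met
5. parent notification policy absent → not met
6. staff background re-check 371 days ago vs limit 270 → not met
7. condition 'transports children' does not hold → requirement n/a → met
8. state licensing certificate present → met
9. lead-paint assessment 56 days ago vs limit 45 → not met
10. staff certified in CPR 6 ≥ 3 → met
Not met: 2, 3, 5, 6, 9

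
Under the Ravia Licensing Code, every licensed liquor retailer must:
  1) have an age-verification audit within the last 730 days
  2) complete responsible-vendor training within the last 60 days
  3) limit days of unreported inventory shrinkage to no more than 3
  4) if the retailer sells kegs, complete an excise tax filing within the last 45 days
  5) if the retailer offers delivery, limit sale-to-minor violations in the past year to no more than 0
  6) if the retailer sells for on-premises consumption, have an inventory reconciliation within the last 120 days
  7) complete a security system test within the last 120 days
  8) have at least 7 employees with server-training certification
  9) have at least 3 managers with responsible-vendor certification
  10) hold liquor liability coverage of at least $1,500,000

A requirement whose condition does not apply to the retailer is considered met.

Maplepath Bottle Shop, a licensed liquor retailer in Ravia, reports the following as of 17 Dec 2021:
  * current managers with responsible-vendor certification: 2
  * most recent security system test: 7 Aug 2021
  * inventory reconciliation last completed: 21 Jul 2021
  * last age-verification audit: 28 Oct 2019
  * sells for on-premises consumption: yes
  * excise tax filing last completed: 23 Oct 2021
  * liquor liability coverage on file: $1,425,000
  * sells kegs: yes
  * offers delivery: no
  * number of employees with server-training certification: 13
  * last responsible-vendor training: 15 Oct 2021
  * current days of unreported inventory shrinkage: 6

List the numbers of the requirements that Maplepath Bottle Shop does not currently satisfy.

1. age-verification audit 781 days ago vs limit 730 → not met
2. responsible-vendor training 63 days ago vs limit 60 → not met
3. days of unreported inventory shrinkage 6 > 3 → not met
4. condition 'sells kegs' holds; excise tax filing 55 days ago vs limit 45 → not met
5. condition 'offers delivery' does not hold → requirement n/a → met
6. condition 'sells for on-premises consumption' holds; inventory reconciliation 149 days ago vs limit 120 → not met
7. security system test 132 days ago vs limit 120 → not met
8. employees with server-training certification 13 ≥ 7 → met
9. managers with responsible-vendor certification 2 < 3 → not met
10. liquor liability coverage $1,425,000 < $1,500,000 → not met
Not met: 1, 2, 3, 4, 6, 7, 9, 10

1, 2, 3, 4, 6, 7, 9, 10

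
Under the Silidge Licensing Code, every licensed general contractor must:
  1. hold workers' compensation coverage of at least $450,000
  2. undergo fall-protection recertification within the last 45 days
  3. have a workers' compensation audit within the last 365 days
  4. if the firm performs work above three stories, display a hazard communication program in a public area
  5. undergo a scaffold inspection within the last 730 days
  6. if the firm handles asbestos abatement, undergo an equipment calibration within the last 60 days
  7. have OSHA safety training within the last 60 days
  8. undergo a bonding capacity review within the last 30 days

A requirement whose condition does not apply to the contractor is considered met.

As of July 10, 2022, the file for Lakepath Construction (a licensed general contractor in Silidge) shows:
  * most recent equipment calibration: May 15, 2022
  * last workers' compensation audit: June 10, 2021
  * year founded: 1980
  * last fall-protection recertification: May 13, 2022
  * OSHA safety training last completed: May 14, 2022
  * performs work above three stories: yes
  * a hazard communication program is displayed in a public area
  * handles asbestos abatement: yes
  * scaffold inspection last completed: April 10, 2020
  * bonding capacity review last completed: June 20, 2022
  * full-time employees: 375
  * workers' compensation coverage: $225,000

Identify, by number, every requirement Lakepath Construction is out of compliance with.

1, 2, 3, 5

1. workers' compensation coverage $225,000 < $450,000 → not met
2. fall-protection recertification 58 days ago vs limit 45 → not met
3. workers' compensation audit 395 days ago vs limit 365 → not met
4. condition 'performs work above three stories' holds; hazard communication program present → met
5. scaffold inspection 821 days ago vs limit 730 → not met
6. condition 'handles asbestos abatement' holds; equipment calibration 56 days ago vs limit 60 → met
7. OSHA safety training 57 days ago vs limit 60 → met
8. bonding capacity review 20 days ago vs limit 30 → met
Not met: 1, 2, 3, 5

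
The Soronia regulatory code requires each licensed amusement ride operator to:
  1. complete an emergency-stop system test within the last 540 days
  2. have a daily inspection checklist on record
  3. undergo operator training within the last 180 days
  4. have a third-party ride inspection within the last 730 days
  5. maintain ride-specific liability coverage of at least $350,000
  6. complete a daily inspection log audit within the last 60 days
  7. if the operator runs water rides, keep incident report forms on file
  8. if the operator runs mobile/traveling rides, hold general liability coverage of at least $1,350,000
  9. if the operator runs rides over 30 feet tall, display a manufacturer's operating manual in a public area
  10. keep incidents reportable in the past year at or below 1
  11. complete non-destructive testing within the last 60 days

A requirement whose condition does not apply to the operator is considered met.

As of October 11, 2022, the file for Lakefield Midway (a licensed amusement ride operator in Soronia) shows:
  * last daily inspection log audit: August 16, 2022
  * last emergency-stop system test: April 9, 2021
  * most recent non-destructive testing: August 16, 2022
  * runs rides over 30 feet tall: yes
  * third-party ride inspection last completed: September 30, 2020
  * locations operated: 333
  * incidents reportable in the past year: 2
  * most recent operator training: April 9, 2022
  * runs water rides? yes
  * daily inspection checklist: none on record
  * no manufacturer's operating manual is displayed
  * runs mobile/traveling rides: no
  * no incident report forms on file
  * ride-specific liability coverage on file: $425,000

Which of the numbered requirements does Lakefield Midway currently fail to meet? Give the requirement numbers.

1, 2, 3, 4, 7, 9, 10

1. emergency-stop system test 550 days ago vs limit 540 → not met
2. daily inspection checklist absent → not met
3. operator training 185 days ago vs limit 180 → not met
4. third-party ride inspection 741 days ago vs limit 730 → not met
5. ride-specific liability coverage $425,000 ≥ $350,000 → met
6. daily inspection log audit 56 days ago vs limit 60 → met
7. condition 'runs water rides' holds; incident report forms absent → not met
8. condition 'runs mobile/traveling rides' does not hold → requirement n/a → met
9. condition 'runs rides over 30 feet tall' holds; manufacturer's operating manual absent → not met
10. incidents reportable in the past year 2 > 1 → not met
11. non-destructive testing 56 days ago vs limit 60 → met
Not met: 1, 2, 3, 4, 7, 9, 10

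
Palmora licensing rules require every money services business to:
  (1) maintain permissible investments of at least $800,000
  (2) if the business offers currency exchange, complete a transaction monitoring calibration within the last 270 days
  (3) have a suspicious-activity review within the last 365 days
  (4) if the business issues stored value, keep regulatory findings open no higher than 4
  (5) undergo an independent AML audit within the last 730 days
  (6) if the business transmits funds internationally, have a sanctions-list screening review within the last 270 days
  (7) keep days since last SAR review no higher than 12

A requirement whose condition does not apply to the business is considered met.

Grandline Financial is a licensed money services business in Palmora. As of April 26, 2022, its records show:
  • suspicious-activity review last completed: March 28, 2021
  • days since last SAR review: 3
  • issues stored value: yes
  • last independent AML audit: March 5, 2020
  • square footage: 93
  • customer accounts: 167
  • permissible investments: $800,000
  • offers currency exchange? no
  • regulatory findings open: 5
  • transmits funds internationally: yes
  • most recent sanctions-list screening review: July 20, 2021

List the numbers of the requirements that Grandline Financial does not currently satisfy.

1. permissible investments $800,000 ≥ $800,000 → met
2. condition 'offers currency exchange' does not hold → requirement n/a → met
3. suspicious-activity review 394 days ago vs limit 365 → not met
4. condition 'issues stored value' holds; regulatory findings open 5 > 4 → not met
5. independent AML audit 782 days ago vs limit 730 → not met
6. condition 'transmits funds internationally' holds; sanctions-list screening review 280 days ago vs limit 270 → not met
7. days since last SAR review 3 ≤ 12 → met
Not met: 3, 4, 5, 6

3, 4, 5, 6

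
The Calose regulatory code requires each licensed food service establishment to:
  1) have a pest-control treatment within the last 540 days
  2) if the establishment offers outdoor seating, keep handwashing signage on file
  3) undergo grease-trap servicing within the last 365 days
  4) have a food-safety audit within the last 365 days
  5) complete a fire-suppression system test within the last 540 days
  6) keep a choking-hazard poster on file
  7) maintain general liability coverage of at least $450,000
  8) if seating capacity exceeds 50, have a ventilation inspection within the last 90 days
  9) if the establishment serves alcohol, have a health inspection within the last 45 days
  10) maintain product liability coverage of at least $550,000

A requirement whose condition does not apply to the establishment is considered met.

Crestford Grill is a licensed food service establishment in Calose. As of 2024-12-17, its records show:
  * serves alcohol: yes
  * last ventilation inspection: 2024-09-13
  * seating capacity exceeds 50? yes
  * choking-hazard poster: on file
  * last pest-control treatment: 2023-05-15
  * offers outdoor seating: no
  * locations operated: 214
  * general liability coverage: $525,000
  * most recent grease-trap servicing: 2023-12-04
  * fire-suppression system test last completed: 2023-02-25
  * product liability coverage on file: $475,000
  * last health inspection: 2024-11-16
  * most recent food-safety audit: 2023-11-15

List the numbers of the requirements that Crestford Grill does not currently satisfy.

1, 3, 4, 5, 8, 10

1. pest-control treatment 582 days ago vs limit 540 → not met
2. condition 'offers outdoor seating' does not hold → requirement n/a → met
3. grease-trap servicing 379 days ago vs limit 365 → not met
4. food-safety audit 398 days ago vs limit 365 → not met
5. fire-suppression system test 661 days ago vs limit 540 → not met
6. choking-hazard poster present → met
7. general liability coverage $525,000 ≥ $450,000 → met
8. condition 'seating capacity exceeds 50' holds; ventilation inspection 95 days ago vs limit 90 → not met
9. condition 'serves alcohol' holds; health inspection 31 days ago vs limit 45 → met
10. product liability coverage $475,000 < $550,000 → not met
Not met: 1, 3, 4, 5, 8, 10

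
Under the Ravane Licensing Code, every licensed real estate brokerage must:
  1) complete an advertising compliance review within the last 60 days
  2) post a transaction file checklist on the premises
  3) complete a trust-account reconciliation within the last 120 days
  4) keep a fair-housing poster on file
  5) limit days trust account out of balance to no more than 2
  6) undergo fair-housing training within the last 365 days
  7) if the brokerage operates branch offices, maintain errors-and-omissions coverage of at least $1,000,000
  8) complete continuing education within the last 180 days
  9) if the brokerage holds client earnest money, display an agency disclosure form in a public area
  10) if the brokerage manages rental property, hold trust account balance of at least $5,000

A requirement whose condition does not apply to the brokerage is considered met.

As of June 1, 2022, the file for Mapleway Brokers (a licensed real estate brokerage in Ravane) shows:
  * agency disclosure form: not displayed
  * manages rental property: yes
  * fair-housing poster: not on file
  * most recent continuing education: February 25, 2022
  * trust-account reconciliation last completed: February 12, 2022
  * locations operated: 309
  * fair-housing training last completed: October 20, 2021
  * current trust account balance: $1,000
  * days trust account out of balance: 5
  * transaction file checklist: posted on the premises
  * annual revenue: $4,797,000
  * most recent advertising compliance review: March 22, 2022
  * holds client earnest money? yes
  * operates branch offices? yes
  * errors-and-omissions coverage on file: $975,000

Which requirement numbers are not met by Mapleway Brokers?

1. advertising compliance review 71 days ago vs limit 60 → not met
2. transaction file checklist present → met
3. trust-account reconciliation 109 days ago vs limit 120 → met
4. fair-housing poster absent → not met
5. days trust account out of balance 5 > 2 → not met
6. fair-housing training 224 days ago vs limit 365 → met
7. condition 'operates branch offices' holds; errors-and-omissions coverage $975,000 < $1,000,000 → not met
8. continuing education 96 days ago vs limit 180 → met
9. condition 'holds client earnest money' holds; agency disclosure form absent → not met
10. condition 'manages rental property' holds; trust account balance $1,000 < $5,000 → not met
Not met: 1, 4, 5, 7, 9, 10

1, 4, 5, 7, 9, 10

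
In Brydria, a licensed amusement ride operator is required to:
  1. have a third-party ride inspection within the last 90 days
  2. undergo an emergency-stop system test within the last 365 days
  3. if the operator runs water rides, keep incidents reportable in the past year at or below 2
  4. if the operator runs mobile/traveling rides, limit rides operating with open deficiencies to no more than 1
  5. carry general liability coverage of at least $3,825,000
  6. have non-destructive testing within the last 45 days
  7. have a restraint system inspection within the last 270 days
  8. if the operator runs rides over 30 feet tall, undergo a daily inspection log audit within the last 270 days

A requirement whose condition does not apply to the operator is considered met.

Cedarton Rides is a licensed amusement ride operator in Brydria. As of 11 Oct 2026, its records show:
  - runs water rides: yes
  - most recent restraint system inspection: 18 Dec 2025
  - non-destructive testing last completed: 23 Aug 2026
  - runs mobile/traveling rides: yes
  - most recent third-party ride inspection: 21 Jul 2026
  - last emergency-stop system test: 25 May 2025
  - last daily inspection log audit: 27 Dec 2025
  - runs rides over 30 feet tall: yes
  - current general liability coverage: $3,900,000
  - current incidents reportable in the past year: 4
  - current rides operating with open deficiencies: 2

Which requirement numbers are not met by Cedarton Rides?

1. third-party ride inspection 82 days ago vs limit 90 → met
2. emergency-stop system test 504 days ago vs limit 365 → not met
3. condition 'runs water rides' holds; incidents reportable in the past year 4 > 2 → not met
4. condition 'runs mobile/traveling rides' holds; rides operating with open deficiencies 2 > 1 → not met
5. general liability coverage $3,900,000 ≥ $3,825,000 → met
6. non-destructive testing 49 days ago vs limit 45 → not met
7. restraint system inspection 297 days ago vs limit 270 → not met
8. condition 'runs rides over 30 feet tall' holds; daily inspection log audit 288 days ago vs limit 270 → not met
Not met: 2, 3, 4, 6, 7, 8

2, 3, 4, 6, 7, 8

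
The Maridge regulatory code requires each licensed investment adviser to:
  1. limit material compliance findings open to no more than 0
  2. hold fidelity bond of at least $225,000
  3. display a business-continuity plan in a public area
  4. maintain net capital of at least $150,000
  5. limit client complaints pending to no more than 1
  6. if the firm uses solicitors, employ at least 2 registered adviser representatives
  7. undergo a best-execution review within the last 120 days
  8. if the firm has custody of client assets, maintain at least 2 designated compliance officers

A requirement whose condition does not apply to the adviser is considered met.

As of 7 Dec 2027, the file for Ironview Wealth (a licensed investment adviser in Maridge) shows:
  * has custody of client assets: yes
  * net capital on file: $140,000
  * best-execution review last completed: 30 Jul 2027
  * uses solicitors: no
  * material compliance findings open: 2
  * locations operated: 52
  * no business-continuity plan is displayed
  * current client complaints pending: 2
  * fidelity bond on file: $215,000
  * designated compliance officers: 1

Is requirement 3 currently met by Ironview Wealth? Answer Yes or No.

No

3. business-continuity plan absent → not met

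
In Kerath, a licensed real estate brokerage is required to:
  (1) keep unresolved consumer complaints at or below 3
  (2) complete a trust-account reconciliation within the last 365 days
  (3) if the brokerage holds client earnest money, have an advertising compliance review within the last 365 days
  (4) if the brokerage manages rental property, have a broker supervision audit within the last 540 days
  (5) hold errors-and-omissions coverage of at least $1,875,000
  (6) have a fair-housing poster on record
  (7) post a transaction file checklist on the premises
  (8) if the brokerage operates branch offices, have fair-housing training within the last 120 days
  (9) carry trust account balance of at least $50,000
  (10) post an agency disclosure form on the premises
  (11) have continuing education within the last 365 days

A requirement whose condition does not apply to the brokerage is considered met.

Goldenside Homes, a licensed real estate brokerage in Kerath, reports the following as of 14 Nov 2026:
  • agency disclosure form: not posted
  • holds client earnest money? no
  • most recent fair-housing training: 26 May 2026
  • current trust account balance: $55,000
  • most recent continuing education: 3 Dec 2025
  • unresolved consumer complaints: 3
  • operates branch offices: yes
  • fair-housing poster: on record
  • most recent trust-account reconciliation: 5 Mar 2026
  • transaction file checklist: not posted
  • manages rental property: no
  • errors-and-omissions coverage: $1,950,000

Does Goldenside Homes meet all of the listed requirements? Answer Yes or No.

1. unresolved consumer complaints 3 ≤ 3 → met
2. trust-account reconciliation 254 days ago vs limit 365 → met
3. condition 'holds client earnest money' does not hold → requirement n/a → met
4. condition 'manages rental property' does not hold → requirement n/a → met
5. errors-and-omissions coverage $1,950,000 ≥ $1,875,000 → met
6. fair-housing poster present → met
7. transaction file checklist absent → not met
8. condition 'operates branch offices' holds; fair-housing training 172 days ago vs limit 120 → not met
9. trust account balance $55,000 ≥ $50,000 → met
10. agency disclosure form absent → not met
11. continuing education 346 days ago vs limit 365 → met
Not met: 7, 8, 10

No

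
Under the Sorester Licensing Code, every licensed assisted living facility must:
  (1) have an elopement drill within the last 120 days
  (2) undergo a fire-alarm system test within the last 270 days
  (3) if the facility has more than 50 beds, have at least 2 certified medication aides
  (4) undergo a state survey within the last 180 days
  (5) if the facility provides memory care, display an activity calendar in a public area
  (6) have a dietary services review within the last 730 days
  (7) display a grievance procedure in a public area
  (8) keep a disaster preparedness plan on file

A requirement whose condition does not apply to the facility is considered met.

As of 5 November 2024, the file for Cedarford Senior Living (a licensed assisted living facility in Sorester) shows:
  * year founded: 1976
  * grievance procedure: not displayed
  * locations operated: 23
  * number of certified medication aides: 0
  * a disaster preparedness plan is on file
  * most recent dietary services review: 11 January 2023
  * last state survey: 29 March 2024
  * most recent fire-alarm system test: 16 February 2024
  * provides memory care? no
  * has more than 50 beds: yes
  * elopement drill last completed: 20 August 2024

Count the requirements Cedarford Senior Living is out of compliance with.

1. elopement drill 77 days ago vs limit 120 → met
2. fire-alarm system test 263 days ago vs limit 270 → met
3. condition 'has more than 50 beds' holds; certified medication aides 0 < 2 → not met
4. state survey 221 days ago vs limit 180 → not met
5. condition 'provides memory care' does not hold → requirement n/a → met
6. dietary services review 664 days ago vs limit 730 → met
7. grievance procedure absent → not met
8. disaster preparedness plan present → met
Not met: 3 of 8

3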